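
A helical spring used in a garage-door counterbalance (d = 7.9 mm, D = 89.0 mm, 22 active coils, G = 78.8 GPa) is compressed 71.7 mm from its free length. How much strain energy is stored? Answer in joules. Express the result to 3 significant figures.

k = Gd⁴/(8D³N_a) = (78.8×10³)(7.9⁴)/(8·89.0³·22) = 2.4737 N/mm
U = ½kδ² = 0.5 × 2.4737 × 71.7² = 6358.6 N·mm = 6.3586 J

6.36 J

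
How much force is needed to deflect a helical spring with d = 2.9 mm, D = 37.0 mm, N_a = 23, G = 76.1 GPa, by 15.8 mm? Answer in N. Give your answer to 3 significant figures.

9.12 N

k = Gd⁴/(8D³N_a) = (76.1×10³)(2.9⁴)/(8·37.0³·23) = 0.5775 N/mm
F = k·δ = 0.5775 × 15.8 = 9.1245 N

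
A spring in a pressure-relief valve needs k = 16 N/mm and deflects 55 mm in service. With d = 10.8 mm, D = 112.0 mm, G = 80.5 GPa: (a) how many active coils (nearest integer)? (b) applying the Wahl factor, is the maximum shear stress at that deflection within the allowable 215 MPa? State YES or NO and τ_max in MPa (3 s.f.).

(a) 6 coils; (b) NO, τ_max = 230 MPa

N_a = Gd⁴/(8D³k) = (80.5×10³)(10.8⁴)/(8·112.0³·16) = 6.09 → N_a = 6
Actual rate k = Gd⁴/(8D³·6) = 16.24 N/mm
Working load F = kδ = 16.24·55 = 893.22 N
C = 112.0/10.8 = 10.3704; K_W = (4C−1)/(4C−4)+0.615/C = 1.1393
τ_max = K_W·8FD/(πd³) = 1.1393·202.23 = 230.41 MPa
τ_max > 215 MPa → exceeds allowable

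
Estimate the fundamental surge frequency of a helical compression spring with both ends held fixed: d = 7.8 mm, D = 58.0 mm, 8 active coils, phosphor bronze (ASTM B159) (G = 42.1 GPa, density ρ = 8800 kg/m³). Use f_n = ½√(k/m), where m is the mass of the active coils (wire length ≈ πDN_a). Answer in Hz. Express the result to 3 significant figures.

k = Gd⁴/(8D³N_a) = (42.1×10³)(7.8⁴)/(8·58.0³·8) = 12.479 N/mm = 12479 N/m
Wire length L = πDN_a = π·58.0·8 = 1457.7 mm
m = ρ·(πd²/4)·L = 8800 × 47.784×10⁻⁶ m² × 1.4577 m = 0.61296 kg
f_n = ½√(k/m) = 0.5·√(12479/0.61296) = 0.5·√(20359) = 71.343 Hz

71.3 Hz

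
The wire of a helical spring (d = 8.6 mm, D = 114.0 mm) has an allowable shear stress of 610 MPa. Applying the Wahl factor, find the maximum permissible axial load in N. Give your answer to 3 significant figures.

C = D/d = 114.0/8.6 = 13.2558
K_W = (4C−1)/(4C−4) + 0.615/C = 52.023/49.023 + 0.0464 = 1.1076
τ_max = K·8FD/(πd³) → F_max = τ_allow·πd³/(8DK)
F_max = 610·π·8.6³/(8·114.0·1.1076) = 1.2189e+06/1010.1 = 1206.7 N

1210 N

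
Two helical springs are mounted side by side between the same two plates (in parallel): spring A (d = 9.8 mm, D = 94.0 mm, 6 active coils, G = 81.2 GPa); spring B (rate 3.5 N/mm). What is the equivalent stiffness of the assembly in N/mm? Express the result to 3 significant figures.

k_A = Gd⁴/(8D³N_a) = (81.2×10³)(9.8⁴)/(8·94.0³·6) = 18.786 N/mm
Parallel: k_eq = 18.786 + 3.5 = 22.286 N/mm

22.3 N/mm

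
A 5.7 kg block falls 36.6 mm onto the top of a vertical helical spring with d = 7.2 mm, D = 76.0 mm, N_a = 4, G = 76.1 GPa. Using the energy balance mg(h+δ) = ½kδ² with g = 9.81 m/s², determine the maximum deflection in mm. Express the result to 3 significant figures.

k = Gd⁴/(8D³N_a) = (76.1×10³)(7.2⁴)/(8·76.0³·4) = 14.559 N/mm
W = mg = 5.7 × 9.81 = 55.917 N
½kδ² − Wδ − Wh = 0 → δ = (W + √(W² + 2kWh))/k
δ = (55.917 + √(3126.7 + 59590.7))/14.559 = (55.917 + 250.43)/14.559 = 21.042 mm

21.0 mm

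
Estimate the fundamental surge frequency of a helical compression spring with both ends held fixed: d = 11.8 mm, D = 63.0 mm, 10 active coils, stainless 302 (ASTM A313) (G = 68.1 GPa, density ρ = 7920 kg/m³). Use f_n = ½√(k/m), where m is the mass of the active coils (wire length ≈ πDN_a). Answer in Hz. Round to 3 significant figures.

98.1 Hz

k = Gd⁴/(8D³N_a) = (68.1×10³)(11.8⁴)/(8·63.0³·10) = 66.003 N/mm = 66003 N/m
Wire length L = πDN_a = π·63.0·10 = 1979.2 mm
m = ρ·(πd²/4)·L = 7920 × 109.36×10⁻⁶ m² × 1.9792 m = 1.7142 kg
f_n = ½√(k/m) = 0.5·√(66003/1.7142) = 0.5·√(38503) = 98.111 Hz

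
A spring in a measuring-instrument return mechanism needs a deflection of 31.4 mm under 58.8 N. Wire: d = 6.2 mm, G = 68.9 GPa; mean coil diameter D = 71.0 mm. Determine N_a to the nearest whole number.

Required rate k = F/δ = 58.8/31.4 = 1.8726 N/mm
N_a = Gd⁴/(8D³k) = (68.9×10³ × 6.2⁴)/(8 × 71.0³ × 1.8726)
    = 1.01809e+08 / 5.36183e+06 = 18.99 → 19 coils

19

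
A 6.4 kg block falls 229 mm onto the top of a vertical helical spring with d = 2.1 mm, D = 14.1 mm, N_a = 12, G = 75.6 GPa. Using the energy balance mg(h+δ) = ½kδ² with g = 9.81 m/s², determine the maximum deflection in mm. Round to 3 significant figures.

k = Gd⁴/(8D³N_a) = (75.6×10³)(2.1⁴)/(8·14.1³·12) = 5.4635 N/mm
W = mg = 6.4 × 9.81 = 62.784 N
½kδ² − Wδ − Wh = 0 → δ = (W + √(W² + 2kWh))/k
δ = (62.784 + √(3941.8 + 157103))/5.4635 = (62.784 + 401.3)/5.4635 = 84.943 mm

84.9 mm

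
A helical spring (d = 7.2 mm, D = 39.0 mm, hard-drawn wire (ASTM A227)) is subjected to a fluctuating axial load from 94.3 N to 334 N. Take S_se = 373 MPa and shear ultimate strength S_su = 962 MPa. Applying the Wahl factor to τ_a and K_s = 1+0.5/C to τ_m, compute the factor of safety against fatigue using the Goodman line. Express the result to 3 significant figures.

C = D/d = 39.0/7.2 = 5.4167; K_W = (4C−1)/(4C−4)+0.615/C = 1.2833; K_s = 1+0.5/C = 1.0923
F_a = (F_max−F_min)/2 = 119.85 N; F_m = (F_max+F_min)/2 = 214.15 N
τ_a = K_W·8F_aD/(πd³) = 1.2833 × 31.889 = 40.925 MPa
τ_m = K_s·8F_mD/(πd³) = 1.0923 × 56.98 = 62.24 MPa
Goodman: 1/n_f = τ_a/S_se + τ_m/S_su = 40.925/373 + 62.24/962 = 0.10972 + 0.06470 = 0.17442
n_f = 1/0.17442 = 5.733

5.73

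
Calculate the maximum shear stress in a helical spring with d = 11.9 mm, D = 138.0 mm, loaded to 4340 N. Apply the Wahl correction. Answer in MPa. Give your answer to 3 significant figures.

1020 MPa

Spring index C = D/d = 138.0/11.9 = 11.5966
K_W = (4C−1)/(4C−4) + 0.615/C = 45.387/42.387 + 0.0530 = 1.1238
τ₀ = 8FD/(πd³) = 8·4340·138.0/(π·11.9³) = 4.79136e+06/5294.1 = 905.04 MPa
τ_max = K·τ₀ = 1.1238 × 905.04 = 1017.1 MPa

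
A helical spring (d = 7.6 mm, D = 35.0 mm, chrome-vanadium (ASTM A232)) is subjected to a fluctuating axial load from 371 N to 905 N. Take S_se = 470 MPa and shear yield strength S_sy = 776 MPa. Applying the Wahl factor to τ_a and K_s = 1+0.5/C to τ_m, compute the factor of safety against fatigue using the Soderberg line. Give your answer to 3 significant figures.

C = D/d = 35.0/7.6 = 4.6053; K_W = (4C−1)/(4C−4)+0.615/C = 1.3416; K_s = 1+0.5/C = 1.1086
F_a = (F_max−F_min)/2 = 267 N; F_m = (F_max+F_min)/2 = 638 N
τ_a = K_W·8F_aD/(πd³) = 1.3416 × 54.21 = 72.726 MPa
τ_m = K_s·8F_mD/(πd³) = 1.1086 × 129.54 = 143.6 MPa
Soderberg: 1/n_f = τ_a/S_se + τ_m/S_sy = 72.726/470 + 143.6/776 = 0.15474 + 0.18505 = 0.33979
n_f = 1/0.33979 = 2.943

2.94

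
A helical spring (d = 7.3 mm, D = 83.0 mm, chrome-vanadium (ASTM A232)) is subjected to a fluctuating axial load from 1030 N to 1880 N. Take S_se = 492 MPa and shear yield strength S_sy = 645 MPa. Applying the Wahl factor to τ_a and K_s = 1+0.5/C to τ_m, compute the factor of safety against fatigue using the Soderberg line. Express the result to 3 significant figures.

0.553

C = D/d = 83.0/7.3 = 11.3699; K_W = (4C−1)/(4C−4)+0.615/C = 1.1264; K_s = 1+0.5/C = 1.0440
F_a = (F_max−F_min)/2 = 425 N; F_m = (F_max+F_min)/2 = 1455 N
τ_a = K_W·8F_aD/(πd³) = 1.1264 × 230.91 = 260.1 MPa
τ_m = K_s·8F_mD/(πd³) = 1.0440 × 790.52 = 825.28 MPa
Soderberg: 1/n_f = τ_a/S_se + τ_m/S_sy = 260.1/492 + 825.28/645 = 0.52865 + 1.27951 = 1.8082
n_f = 1/1.8082 = 0.553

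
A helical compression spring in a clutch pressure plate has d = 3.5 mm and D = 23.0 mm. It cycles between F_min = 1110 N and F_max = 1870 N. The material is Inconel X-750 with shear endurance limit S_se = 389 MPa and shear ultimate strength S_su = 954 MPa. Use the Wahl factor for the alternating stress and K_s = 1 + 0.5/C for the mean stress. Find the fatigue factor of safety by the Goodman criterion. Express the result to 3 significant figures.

0.254

C = D/d = 23.0/3.5 = 6.5714; K_W = (4C−1)/(4C−4)+0.615/C = 1.2282; K_s = 1+0.5/C = 1.0761
F_a = (F_max−F_min)/2 = 380 N; F_m = (F_max+F_min)/2 = 1490 N
τ_a = K_W·8F_aD/(πd³) = 1.2282 × 519.1 = 637.55 MPa
τ_m = K_s·8F_mD/(πd³) = 1.0761 × 2035.4 = 2190.3 MPa
Goodman: 1/n_f = τ_a/S_se + τ_m/S_su = 637.55/389 + 2190.3/954 = 1.63896 + 2.29588 = 3.9348
n_f = 1/3.9348 = 0.2541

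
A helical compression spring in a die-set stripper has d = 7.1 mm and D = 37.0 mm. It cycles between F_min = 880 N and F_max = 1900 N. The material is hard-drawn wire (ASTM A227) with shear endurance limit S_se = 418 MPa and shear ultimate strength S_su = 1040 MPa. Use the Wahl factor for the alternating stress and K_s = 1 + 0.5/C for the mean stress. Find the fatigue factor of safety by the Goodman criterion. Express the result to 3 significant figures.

1.25

C = D/d = 37.0/7.1 = 5.2113; K_W = (4C−1)/(4C−4)+0.615/C = 1.2961; K_s = 1+0.5/C = 1.0959
F_a = (F_max−F_min)/2 = 510 N; F_m = (F_max+F_min)/2 = 1390 N
τ_a = K_W·8F_aD/(πd³) = 1.2961 × 134.26 = 174.01 MPa
τ_m = K_s·8F_mD/(πd³) = 1.0959 × 365.92 = 401.02 MPa
Goodman: 1/n_f = τ_a/S_se + τ_m/S_su = 174.01/418 + 401.02/1040 = 0.41630 + 0.38560 = 0.8019
n_f = 1/0.8019 = 1.247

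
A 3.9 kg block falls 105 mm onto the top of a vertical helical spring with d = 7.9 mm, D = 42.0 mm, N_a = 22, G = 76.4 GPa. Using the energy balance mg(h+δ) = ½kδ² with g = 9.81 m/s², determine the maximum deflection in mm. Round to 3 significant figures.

k = Gd⁴/(8D³N_a) = (76.4×10³)(7.9⁴)/(8·42.0³·22) = 22.821 N/mm
W = mg = 3.9 × 9.81 = 38.259 N
½kδ² − Wδ − Wh = 0 → δ = (W + √(W² + 2kWh))/k
δ = (38.259 + √(1463.8 + 183356))/22.821 = (38.259 + 429.91)/22.821 = 20.514 mm

20.5 mm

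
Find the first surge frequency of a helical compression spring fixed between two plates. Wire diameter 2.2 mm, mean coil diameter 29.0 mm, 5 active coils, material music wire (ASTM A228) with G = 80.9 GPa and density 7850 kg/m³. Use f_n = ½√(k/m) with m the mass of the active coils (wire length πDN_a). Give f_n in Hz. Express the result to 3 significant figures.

k = Gd⁴/(8D³N_a) = (80.9×10³)(2.2⁴)/(8·29.0³·5) = 1.9426 N/mm = 1942.6 N/m
Wire length L = πDN_a = π·29.0·5 = 455.53 mm
m = ρ·(πd²/4)·L = 7850 × 3.8013×10⁻⁶ m² × 0.45553 m = 0.013593 kg
f_n = ½√(k/m) = 0.5·√(1942.6/0.013593) = 0.5·√(1.4291e+05) = 189.02 Hz

189 Hz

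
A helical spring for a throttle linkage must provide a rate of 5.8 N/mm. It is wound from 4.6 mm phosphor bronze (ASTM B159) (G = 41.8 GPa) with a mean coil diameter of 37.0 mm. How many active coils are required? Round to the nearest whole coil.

N_a = Gd⁴/(8D³k) = (41.8×10³ × 4.6⁴)/(8 × 37.0³ × 5.8)
    = 1.87158e+07 / 2.3503e+06 = 7.963 → 8 coils

8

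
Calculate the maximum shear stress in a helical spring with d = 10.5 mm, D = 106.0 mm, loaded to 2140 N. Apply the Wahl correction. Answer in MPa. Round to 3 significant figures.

Spring index C = D/d = 106.0/10.5 = 10.0952
K_W = (4C−1)/(4C−4) + 0.615/C = 39.381/36.381 + 0.0609 = 1.1434
τ₀ = 8FD/(πd³) = 8·2140·106.0/(π·10.5³) = 1.81472e+06/3636.8 = 498.99 MPa
τ_max = K·τ₀ = 1.1434 × 498.99 = 570.54 MPa

571 MPa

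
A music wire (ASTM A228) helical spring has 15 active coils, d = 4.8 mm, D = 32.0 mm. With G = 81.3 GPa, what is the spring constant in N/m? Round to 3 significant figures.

11000 N/m

k = Gd⁴/(8D³N_a) = (81.3×10³ × 4.8⁴) / (8 × 32.0³ × 15)
  = 4.31574e+07 / 3.93216e+06 = 10.976 N/mm = 10976 N/m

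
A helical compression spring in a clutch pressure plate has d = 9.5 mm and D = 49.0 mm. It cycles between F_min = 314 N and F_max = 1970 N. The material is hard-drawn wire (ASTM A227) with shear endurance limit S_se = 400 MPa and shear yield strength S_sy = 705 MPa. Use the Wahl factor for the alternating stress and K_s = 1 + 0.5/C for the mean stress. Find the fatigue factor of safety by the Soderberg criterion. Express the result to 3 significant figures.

C = D/d = 49.0/9.5 = 5.1579; K_W = (4C−1)/(4C−4)+0.615/C = 1.2996; K_s = 1+0.5/C = 1.0969
F_a = (F_max−F_min)/2 = 828 N; F_m = (F_max+F_min)/2 = 1142 N
τ_a = K_W·8F_aD/(πd³) = 1.2996 × 120.5 = 156.61 MPa
τ_m = K_s·8F_mD/(πd³) = 1.0969 × 166.2 = 182.31 MPa
Soderberg: 1/n_f = τ_a/S_se + τ_m/S_sy = 156.61/400 + 182.31/705 = 0.39152 + 0.25860 = 0.65011
n_f = 1/0.65011 = 1.538

1.54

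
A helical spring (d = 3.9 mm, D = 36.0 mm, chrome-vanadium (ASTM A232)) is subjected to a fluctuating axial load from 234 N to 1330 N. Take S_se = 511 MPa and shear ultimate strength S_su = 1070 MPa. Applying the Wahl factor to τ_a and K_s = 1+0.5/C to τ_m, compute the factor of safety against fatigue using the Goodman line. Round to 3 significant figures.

0.322

C = D/d = 36.0/3.9 = 9.2308; K_W = (4C−1)/(4C−4)+0.615/C = 1.1577; K_s = 1+0.5/C = 1.0542
F_a = (F_max−F_min)/2 = 548 N; F_m = (F_max+F_min)/2 = 782 N
τ_a = K_W·8F_aD/(πd³) = 1.1577 × 846.89 = 980.49 MPa
τ_m = K_s·8F_mD/(πd³) = 1.0542 × 1208.5 = 1274 MPa
Goodman: 1/n_f = τ_a/S_se + τ_m/S_su = 980.49/511 + 1274/1070 = 1.91877 + 1.19064 = 3.1094
n_f = 1/3.1094 = 0.3216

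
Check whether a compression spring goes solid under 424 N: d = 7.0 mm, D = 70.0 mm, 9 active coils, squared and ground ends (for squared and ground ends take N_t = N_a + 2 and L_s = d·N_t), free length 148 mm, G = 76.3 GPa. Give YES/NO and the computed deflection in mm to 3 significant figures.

NO, δ = 57.2 mm

k = Gd⁴/(8D³N_a) = (76.3×10³)(7.0⁴)/(8·70.0³·9) = 7.4181 N/mm
N_t = 11; L_s = 7.0·11 = 77 mm; δ_solid = L₀ − L_s = 148 − 77 = 71 mm
δ = F/k = 424/7.4181 = 57.158 mm
δ < δ_solid → spring does not go solid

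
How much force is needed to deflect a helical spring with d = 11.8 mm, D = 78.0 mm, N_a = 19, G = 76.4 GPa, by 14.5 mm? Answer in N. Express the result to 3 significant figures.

k = Gd⁴/(8D³N_a) = (76.4×10³)(11.8⁴)/(8·78.0³·19) = 20.535 N/mm
F = k·δ = 20.535 × 14.5 = 297.76 N

298 N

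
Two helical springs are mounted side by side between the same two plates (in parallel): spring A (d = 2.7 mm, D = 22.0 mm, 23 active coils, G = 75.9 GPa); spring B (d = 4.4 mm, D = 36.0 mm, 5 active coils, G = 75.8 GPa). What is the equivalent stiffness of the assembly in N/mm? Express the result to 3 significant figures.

17.3 N/mm

k_A = Gd⁴/(8D³N_a) = (75.9×10³)(2.7⁴)/(8·22.0³·23) = 2.0588 N/mm
k_B = Gd⁴/(8D³N_a) = (75.8×10³)(4.4⁴)/(8·36.0³·5) = 15.223 N/mm
Parallel: k_eq = 2.0588 + 15.223 = 17.282 N/mm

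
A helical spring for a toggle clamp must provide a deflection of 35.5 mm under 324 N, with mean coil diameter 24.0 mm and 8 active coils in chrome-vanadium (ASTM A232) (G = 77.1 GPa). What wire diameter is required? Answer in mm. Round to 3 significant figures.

3.20 mm

Required rate k = F/δ = 324/35.5 = 9.1268 N/mm
d = (8D³N_a·k / G)^(1/4) = (8·24.0³·8·9.1268 / (77.1×10³))^0.25
  = (104.73)^0.25 = 3.1990 mm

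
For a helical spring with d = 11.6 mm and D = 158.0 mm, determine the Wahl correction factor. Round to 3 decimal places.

C = D/d = 158.0/11.6 = 13.6207
K_W = (4C−1)/(4C−4) + 0.615/C = 53.483/50.483 + 0.0452 = 1.1046

1.105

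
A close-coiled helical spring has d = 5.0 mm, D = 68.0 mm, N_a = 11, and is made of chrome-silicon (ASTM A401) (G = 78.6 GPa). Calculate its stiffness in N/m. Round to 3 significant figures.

k = Gd⁴/(8D³N_a) = (78.6×10³ × 5.0⁴) / (8 × 68.0³ × 11)
  = 4.9125e+07 / 2.767e+07 = 1.7754 N/mm = 1775.4 N/m

1780 N/m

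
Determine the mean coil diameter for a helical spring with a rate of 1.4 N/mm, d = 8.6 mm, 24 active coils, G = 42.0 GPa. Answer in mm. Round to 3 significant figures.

94.9 mm

D = (Gd⁴/(8N_a·k))^(1/3) = (42.0×10³·8.6⁴/(8·24·1.4))^(1/3)
  = (854700)^(1/3) = 94.9011 mm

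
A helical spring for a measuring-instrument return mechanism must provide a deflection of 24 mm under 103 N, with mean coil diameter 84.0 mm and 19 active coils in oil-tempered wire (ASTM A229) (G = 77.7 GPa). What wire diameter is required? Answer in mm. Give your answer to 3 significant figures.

8.40 mm

Required rate k = F/δ = 103/24 = 4.2917 N/mm
d = (8D³N_a·k / G)^(1/4) = (8·84.0³·19·4.2917 / (77.7×10³))^0.25
  = (4976.1)^0.25 = 8.3989 mm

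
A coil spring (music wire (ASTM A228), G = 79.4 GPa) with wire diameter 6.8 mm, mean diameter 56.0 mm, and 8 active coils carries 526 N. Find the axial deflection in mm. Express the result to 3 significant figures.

k = Gd⁴/(8D³N_a) = (79.4×10³)(6.8⁴)/(8·56.0³·8) = 15.105 N/mm
δ = F/k = 526 / 15.105 = 34.824 mm

34.8 mm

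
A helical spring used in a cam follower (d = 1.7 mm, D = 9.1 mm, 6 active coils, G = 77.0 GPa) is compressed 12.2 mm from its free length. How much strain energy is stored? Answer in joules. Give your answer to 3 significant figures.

1.32 J

k = Gd⁴/(8D³N_a) = (77.0×10³)(1.7⁴)/(8·9.1³·6) = 17.78 N/mm
U = ½kδ² = 0.5 × 17.78 × 12.2² = 1323.2 N·mm = 1.3232 J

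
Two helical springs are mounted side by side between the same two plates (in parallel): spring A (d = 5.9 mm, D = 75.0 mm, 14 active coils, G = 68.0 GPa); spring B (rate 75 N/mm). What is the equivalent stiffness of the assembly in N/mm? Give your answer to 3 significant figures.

k_A = Gd⁴/(8D³N_a) = (68.0×10³)(5.9⁴)/(8·75.0³·14) = 1.7439 N/mm
Parallel: k_eq = 1.7439 + 75 = 76.744 N/mm

76.7 N/mm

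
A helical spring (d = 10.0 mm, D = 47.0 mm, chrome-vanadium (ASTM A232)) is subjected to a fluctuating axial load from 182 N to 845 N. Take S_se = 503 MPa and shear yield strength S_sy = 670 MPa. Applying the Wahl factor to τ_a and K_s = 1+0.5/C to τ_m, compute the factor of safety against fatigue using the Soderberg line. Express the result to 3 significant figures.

C = D/d = 47.0/10.0 = 4.7000; K_W = (4C−1)/(4C−4)+0.615/C = 1.3336; K_s = 1+0.5/C = 1.1064
F_a = (F_max−F_min)/2 = 331.5 N; F_m = (F_max+F_min)/2 = 513.5 N
τ_a = K_W·8F_aD/(πd³) = 1.3336 × 39.675 = 52.909 MPa
τ_m = K_s·8F_mD/(πd³) = 1.1064 × 61.458 = 67.996 MPa
Soderberg: 1/n_f = τ_a/S_se + τ_m/S_sy = 52.909/503 + 67.996/670 = 0.10519 + 0.10149 = 0.20667
n_f = 1/0.20667 = 4.839

4.84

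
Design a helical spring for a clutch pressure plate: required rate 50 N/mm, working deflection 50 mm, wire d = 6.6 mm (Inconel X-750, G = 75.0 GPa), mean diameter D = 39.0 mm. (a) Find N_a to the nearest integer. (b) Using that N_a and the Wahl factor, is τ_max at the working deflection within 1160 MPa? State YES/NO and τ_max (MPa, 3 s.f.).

(a) 6 coils; (b) YES, τ_max = 1090 MPa

N_a = Gd⁴/(8D³k) = (75.0×10³)(6.6⁴)/(8·39.0³·50) = 5.998 → N_a = 6
Actual rate k = Gd⁴/(8D³·6) = 49.981 N/mm
Working load F = kδ = 49.981·50 = 2499 N
C = 39.0/6.6 = 5.9091; K_W = (4C−1)/(4C−4)+0.615/C = 1.2569
τ_max = K_W·8FD/(πd³) = 1.2569·863.27 = 1085 MPa
τ_max ≤ 1160 MPa → acceptable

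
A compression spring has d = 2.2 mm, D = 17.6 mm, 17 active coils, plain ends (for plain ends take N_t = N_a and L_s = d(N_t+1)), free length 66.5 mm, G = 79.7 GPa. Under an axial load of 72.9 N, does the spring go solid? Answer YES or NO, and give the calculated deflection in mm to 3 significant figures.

k = Gd⁴/(8D³N_a) = (79.7×10³)(2.2⁴)/(8·17.6³·17) = 2.5181 N/mm
N_t = 17; L_s = 2.2·18 = 39.6 mm; δ_solid = L₀ − L_s = 66.5 − 39.6 = 26.9 mm
δ = F/k = 72.9/2.5181 = 28.95 mm
δ ≥ δ_solid → spring goes solid

YES, δ = 29.0 mm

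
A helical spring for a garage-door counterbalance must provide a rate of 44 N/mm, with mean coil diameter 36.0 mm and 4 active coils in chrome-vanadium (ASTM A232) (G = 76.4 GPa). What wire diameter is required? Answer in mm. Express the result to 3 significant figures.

d = (8D³N_a·k / G)^(1/4) = (8·36.0³·4·44 / (76.4×10³))^0.25
  = (859.84)^0.25 = 5.4151 mm

5.42 mm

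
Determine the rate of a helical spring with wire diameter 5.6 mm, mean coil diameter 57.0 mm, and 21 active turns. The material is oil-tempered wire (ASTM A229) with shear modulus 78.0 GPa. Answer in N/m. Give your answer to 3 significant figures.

k = Gd⁴/(8D³N_a) = (78.0×10³ × 5.6⁴) / (8 × 57.0³ × 21)
  = 7.67091e+07 / 3.11124e+07 = 2.4655 N/mm = 2465.5 N/m

2470 N/m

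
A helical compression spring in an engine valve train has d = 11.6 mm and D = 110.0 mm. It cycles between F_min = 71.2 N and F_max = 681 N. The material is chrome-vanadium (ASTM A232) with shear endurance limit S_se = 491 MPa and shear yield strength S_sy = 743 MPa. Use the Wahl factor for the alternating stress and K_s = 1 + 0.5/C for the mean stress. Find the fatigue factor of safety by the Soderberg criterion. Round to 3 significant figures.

4.46

C = D/d = 110.0/11.6 = 9.4828; K_W = (4C−1)/(4C−4)+0.615/C = 1.1533; K_s = 1+0.5/C = 1.0527
F_a = (F_max−F_min)/2 = 304.9 N; F_m = (F_max+F_min)/2 = 376.1 N
τ_a = K_W·8F_aD/(πd³) = 1.1533 × 54.716 = 63.103 MPa
τ_m = K_s·8F_mD/(πd³) = 1.0527 × 67.494 = 71.052 MPa
Soderberg: 1/n_f = τ_a/S_se + τ_m/S_sy = 63.103/491 + 71.052/743 = 0.12852 + 0.09563 = 0.22415
n_f = 1/0.22415 = 4.461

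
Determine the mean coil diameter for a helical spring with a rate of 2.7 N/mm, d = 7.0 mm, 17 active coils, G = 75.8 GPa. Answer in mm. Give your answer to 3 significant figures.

D = (Gd⁴/(8N_a·k))^(1/3) = (75.8×10³·7.0⁴/(8·17·2.7))^(1/3)
  = (495631)^(1/3) = 79.1382 mm

79.1 mm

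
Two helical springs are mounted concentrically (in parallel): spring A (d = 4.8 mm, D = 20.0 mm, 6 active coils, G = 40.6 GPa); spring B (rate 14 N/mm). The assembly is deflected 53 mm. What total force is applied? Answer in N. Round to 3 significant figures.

k_A = Gd⁴/(8D³N_a) = (40.6×10³)(4.8⁴)/(8·20.0³·6) = 56.125 N/mm
Parallel: k_eq = 56.125 + 14 = 70.125 N/mm
F = k_eq·δ = 70.125·53 = 3716.6 N

3720 N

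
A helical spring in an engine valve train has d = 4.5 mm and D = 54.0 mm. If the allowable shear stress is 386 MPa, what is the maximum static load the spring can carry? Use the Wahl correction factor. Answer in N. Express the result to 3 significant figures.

C = D/d = 54.0/4.5 = 12.0000
K_W = (4C−1)/(4C−4) + 0.615/C = 47.000/44.000 + 0.0512 = 1.1194
τ_max = K·8FD/(πd³) → F_max = τ_allow·πd³/(8DK)
F_max = 386·π·4.5³/(8·54.0·1.1194) = 1.105e+05/483.59 = 228.5 N

229 N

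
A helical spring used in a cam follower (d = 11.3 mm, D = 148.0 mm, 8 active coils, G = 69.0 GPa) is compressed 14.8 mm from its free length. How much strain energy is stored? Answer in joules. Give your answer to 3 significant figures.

k = Gd⁴/(8D³N_a) = (69.0×10³)(11.3⁴)/(8·148.0³·8) = 5.4225 N/mm
U = ½kδ² = 0.5 × 5.4225 × 14.8² = 593.87 N·mm = 0.59387 J

0.594 J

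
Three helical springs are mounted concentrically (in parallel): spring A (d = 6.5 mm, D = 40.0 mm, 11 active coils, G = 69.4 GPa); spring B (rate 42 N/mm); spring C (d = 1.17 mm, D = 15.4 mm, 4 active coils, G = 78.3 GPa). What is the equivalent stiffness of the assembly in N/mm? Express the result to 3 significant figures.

65.3 N/mm

k_A = Gd⁴/(8D³N_a) = (69.4×10³)(6.5⁴)/(8·40.0³·11) = 21.996 N/mm
k_C = Gd⁴/(8D³N_a) = (78.3×10³)(1.17⁴)/(8·15.4³·4) = 1.2554 N/mm
Parallel: k_eq = 21.996 + 42 + 1.2554 = 65.252 N/mm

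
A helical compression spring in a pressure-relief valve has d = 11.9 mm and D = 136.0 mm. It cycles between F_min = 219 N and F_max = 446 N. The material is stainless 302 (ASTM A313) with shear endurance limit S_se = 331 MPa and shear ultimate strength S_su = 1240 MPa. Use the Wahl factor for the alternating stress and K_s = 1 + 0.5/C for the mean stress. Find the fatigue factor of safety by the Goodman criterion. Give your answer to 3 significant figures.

7.31

C = D/d = 136.0/11.9 = 11.4286; K_W = (4C−1)/(4C−4)+0.615/C = 1.1257; K_s = 1+0.5/C = 1.0437
F_a = (F_max−F_min)/2 = 113.5 N; F_m = (F_max+F_min)/2 = 332.5 N
τ_a = K_W·8F_aD/(πd³) = 1.1257 × 23.326 = 26.258 MPa
τ_m = K_s·8F_mD/(πd³) = 1.0437 × 68.333 = 71.322 MPa
Goodman: 1/n_f = τ_a/S_se + τ_m/S_su = 26.258/331 + 71.322/1240 = 0.07933 + 0.05752 = 0.13685
n_f = 1/0.13685 = 7.307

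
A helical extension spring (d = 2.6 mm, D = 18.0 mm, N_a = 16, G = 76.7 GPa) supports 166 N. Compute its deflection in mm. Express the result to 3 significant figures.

k = Gd⁴/(8D³N_a) = (76.7×10³)(2.6⁴)/(8·18.0³·16) = 4.6953 N/mm
δ = F/k = 166 / 4.6953 = 35.355 mm

35.4 mm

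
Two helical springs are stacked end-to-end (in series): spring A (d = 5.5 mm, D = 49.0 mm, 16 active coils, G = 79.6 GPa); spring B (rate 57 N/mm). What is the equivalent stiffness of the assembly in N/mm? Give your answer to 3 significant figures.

k_A = Gd⁴/(8D³N_a) = (79.6×10³)(5.5⁴)/(8·49.0³·16) = 4.8369 N/mm
Series: 1/k_eq = 1/4.8369 + 1/57 = 0.22429; k_eq = 4.4585 N/mm

4.46 N/mm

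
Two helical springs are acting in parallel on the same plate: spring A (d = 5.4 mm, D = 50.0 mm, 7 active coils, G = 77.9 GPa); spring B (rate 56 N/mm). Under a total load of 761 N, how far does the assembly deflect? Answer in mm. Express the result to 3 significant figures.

k_A = Gd⁴/(8D³N_a) = (77.9×10³)(5.4⁴)/(8·50.0³·7) = 9.4627 N/mm
Parallel: k_eq = 9.4627 + 56 = 65.463 N/mm
δ = F/k_eq = 761/65.463 = 11.625 mm

11.6 mm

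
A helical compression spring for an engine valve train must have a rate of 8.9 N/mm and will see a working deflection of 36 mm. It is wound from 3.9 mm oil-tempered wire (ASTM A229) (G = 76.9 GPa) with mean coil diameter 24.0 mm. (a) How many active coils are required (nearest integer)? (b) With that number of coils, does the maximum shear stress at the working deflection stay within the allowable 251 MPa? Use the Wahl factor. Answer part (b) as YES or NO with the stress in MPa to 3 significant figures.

N_a = Gd⁴/(8D³k) = (76.9×10³)(3.9⁴)/(8·24.0³·8.9) = 18.07 → N_a = 18
Actual rate k = Gd⁴/(8D³·18) = 8.9369 N/mm
Working load F = kδ = 8.9369·36 = 321.73 N
C = 24.0/3.9 = 6.1538; K_W = (4C−1)/(4C−4)+0.615/C = 1.2455
τ_max = K_W·8FD/(πd³) = 1.2455·331.47 = 412.84 MPa
τ_max > 251 MPa → exceeds allowable

(a) 18 coils; (b) NO, τ_max = 413 MPa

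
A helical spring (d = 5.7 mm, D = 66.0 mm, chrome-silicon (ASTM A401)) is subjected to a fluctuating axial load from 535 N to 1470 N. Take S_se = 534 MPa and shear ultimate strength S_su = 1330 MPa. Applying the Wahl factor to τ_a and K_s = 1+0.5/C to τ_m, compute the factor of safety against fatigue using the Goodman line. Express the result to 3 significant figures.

C = D/d = 66.0/5.7 = 11.5789; K_W = (4C−1)/(4C−4)+0.615/C = 1.1240; K_s = 1+0.5/C = 1.0432
F_a = (F_max−F_min)/2 = 467.5 N; F_m = (F_max+F_min)/2 = 1002.5 N
τ_a = K_W·8F_aD/(πd³) = 1.1240 × 424.27 = 476.88 MPa
τ_m = K_s·8F_mD/(πd³) = 1.0432 × 909.8 = 949.08 MPa
Goodman: 1/n_f = τ_a/S_se + τ_m/S_su = 476.88/534 + 949.08/1330 = 0.89304 + 0.71360 = 1.6066
n_f = 1/1.6066 = 0.6224

0.622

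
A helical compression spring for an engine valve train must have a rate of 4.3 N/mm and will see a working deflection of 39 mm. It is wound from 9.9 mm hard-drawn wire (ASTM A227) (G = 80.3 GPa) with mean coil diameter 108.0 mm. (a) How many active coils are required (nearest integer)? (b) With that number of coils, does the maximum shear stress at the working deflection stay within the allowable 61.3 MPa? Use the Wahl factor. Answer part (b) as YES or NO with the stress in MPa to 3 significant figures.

N_a = Gd⁴/(8D³k) = (80.3×10³)(9.9⁴)/(8·108.0³·4.3) = 17.8 → N_a = 18
Actual rate k = Gd⁴/(8D³·18) = 4.2523 N/mm
Working load F = kδ = 4.2523·39 = 165.84 N
C = 108.0/9.9 = 10.9091; K_W = (4C−1)/(4C−4)+0.615/C = 1.1321
τ_max = K_W·8FD/(πd³) = 1.1321·47.005 = 53.213 MPa
τ_max ≤ 61.3 MPa → acceptable

(a) 18 coils; (b) YES, τ_max = 53.2 MPa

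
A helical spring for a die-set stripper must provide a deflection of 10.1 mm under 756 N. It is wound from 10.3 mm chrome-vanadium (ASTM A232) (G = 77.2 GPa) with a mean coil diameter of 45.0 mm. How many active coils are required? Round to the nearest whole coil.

Required rate k = F/δ = 756/10.1 = 74.851 N/mm
N_a = Gd⁴/(8D³k) = (77.2×10³ × 10.3⁴)/(8 × 45.0³ × 74.851)
    = 8.68893e+08 / 5.45667e+07 = 15.92 → 16 coils

16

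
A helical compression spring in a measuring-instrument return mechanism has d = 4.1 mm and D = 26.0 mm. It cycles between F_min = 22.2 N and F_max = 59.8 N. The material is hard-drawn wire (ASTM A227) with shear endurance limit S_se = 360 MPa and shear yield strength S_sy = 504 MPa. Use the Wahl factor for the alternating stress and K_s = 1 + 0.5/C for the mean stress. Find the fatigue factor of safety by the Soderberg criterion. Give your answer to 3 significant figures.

C = D/d = 26.0/4.1 = 6.3415; K_W = (4C−1)/(4C−4)+0.615/C = 1.2374; K_s = 1+0.5/C = 1.0788
F_a = (F_max−F_min)/2 = 18.8 N; F_m = (F_max+F_min)/2 = 41 N
τ_a = K_W·8F_aD/(πd³) = 1.2374 × 18.06 = 22.347 MPa
τ_m = K_s·8F_mD/(πd³) = 1.0788 × 39.386 = 42.492 MPa
Soderberg: 1/n_f = τ_a/S_se + τ_m/S_sy = 22.347/360 + 42.492/504 = 0.06208 + 0.08431 = 0.14639
n_f = 1/0.14639 = 6.831

6.83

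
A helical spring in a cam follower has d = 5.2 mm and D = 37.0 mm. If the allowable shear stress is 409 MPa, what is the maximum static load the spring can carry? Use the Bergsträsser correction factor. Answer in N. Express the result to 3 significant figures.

510 N

C = D/d = 37.0/5.2 = 7.1154
K_B = (4C+2)/(4C−3) = 30.462/25.462 = 1.1964
τ_max = K·8FD/(πd³) → F_max = τ_allow·πd³/(8DK)
F_max = 409·π·5.2³/(8·37.0·1.1964) = 1.8067e+05/354.13 = 510.18 N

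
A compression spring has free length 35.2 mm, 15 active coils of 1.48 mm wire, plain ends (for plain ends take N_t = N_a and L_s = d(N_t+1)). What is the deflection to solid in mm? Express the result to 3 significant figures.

N_t = 15; L_s = 1.48·16 = 23.68 mm
δ_solid = L₀ − L_s = 35.2 − 23.68 = 11.52 mm

11.5 mm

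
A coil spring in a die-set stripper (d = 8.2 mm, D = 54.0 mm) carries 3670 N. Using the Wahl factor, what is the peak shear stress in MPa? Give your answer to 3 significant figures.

Spring index C = D/d = 54.0/8.2 = 6.5854
K_W = (4C−1)/(4C−4) + 0.615/C = 25.341/22.341 + 0.0934 = 1.2277
τ₀ = 8FD/(πd³) = 8·3670·54.0/(π·8.2³) = 1.58544e+06/1732.2 = 915.29 MPa
τ_max = K·τ₀ = 1.2277 × 915.29 = 1123.7 MPa

1120 MPa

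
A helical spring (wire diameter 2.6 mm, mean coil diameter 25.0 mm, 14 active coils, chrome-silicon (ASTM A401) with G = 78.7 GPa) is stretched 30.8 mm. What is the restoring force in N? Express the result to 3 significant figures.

k = Gd⁴/(8D³N_a) = (78.7×10³)(2.6⁴)/(8·25.0³·14) = 2.0551 N/mm
F = k·δ = 2.0551 × 30.8 = 63.297 N

63.3 N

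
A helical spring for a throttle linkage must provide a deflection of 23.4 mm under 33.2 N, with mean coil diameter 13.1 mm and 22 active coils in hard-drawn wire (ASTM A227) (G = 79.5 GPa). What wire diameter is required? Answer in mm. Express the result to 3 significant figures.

Required rate k = F/δ = 33.2/23.4 = 1.4188 N/mm
d = (8D³N_a·k / G)^(1/4) = (8·13.1³·22·1.4188 / (79.5×10³))^0.25
  = (7.0613)^0.25 = 1.6301 mm

1.63 mm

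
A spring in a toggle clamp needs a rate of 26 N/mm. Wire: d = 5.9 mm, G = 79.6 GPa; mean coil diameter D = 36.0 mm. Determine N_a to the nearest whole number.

10

N_a = Gd⁴/(8D³k) = (79.6×10³ × 5.9⁴)/(8 × 36.0³ × 26)
    = 9.64542e+07 / 9.70445e+06 = 9.939 → 10 coils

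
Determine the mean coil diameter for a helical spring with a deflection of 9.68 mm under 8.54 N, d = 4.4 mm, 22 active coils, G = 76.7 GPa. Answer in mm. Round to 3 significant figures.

Required rate k = F/δ = 8.54/9.68 = 0.88223 N/mm
D = (Gd⁴/(8N_a·k))^(1/3) = (76.7×10³·4.4⁴/(8·22·0.88223))^(1/3)
  = (185145)^(1/3) = 56.9950 mm

57.0 mm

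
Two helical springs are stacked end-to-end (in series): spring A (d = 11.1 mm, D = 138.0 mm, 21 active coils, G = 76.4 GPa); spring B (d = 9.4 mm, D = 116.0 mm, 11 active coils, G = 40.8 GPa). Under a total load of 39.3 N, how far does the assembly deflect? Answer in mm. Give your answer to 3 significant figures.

k_A = Gd⁴/(8D³N_a) = (76.4×10³)(11.1⁴)/(8·138.0³·21) = 2.6269 N/mm
k_B = Gd⁴/(8D³N_a) = (40.8×10³)(9.4⁴)/(8·116.0³·11) = 2.3191 N/mm
Series: 1/k_eq = 1/2.6269 + 1/2.3191 = 0.81189; k_eq = 1.2317 N/mm
δ = F/k_eq = 39.3/1.2317 = 31.907 mm

31.9 mm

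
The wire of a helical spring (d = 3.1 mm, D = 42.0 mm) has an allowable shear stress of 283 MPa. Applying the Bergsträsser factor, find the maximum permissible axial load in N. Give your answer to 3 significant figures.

71.8 N

C = D/d = 42.0/3.1 = 13.5484
K_B = (4C+2)/(4C−3) = 56.194/51.194 = 1.0977
τ_max = K·8FD/(πd³) → F_max = τ_allow·πd³/(8DK)
F_max = 283·π·3.1³/(8·42.0·1.0977) = 26486/368.82 = 71.814 N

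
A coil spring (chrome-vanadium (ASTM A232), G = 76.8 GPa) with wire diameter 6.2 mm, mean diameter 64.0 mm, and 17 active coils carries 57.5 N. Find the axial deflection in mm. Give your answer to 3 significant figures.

18.1 mm

k = Gd⁴/(8D³N_a) = (76.8×10³)(6.2⁴)/(8·64.0³·17) = 3.1831 N/mm
δ = F/k = 57.5 / 3.1831 = 18.064 mm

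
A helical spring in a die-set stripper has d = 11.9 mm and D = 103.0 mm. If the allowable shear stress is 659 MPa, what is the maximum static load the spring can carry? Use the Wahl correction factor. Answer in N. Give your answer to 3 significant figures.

3620 N

C = D/d = 103.0/11.9 = 8.6555
K_W = (4C−1)/(4C−4) + 0.615/C = 33.622/30.622 + 0.0711 = 1.1690
τ_max = K·8FD/(πd³) → F_max = τ_allow·πd³/(8DK)
F_max = 659·π·11.9³/(8·103.0·1.1690) = 3.4888e+06/963.27 = 3621.8 N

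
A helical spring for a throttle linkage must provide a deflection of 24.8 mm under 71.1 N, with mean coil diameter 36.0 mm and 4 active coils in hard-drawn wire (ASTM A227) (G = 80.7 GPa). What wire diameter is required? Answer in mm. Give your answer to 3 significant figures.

Required rate k = F/δ = 71.1/24.8 = 2.8669 N/mm
d = (8D³N_a·k / G)^(1/4) = (8·36.0³·4·2.8669 / (80.7×10³))^0.25
  = (53.04)^0.25 = 2.6987 mm

2.70 mm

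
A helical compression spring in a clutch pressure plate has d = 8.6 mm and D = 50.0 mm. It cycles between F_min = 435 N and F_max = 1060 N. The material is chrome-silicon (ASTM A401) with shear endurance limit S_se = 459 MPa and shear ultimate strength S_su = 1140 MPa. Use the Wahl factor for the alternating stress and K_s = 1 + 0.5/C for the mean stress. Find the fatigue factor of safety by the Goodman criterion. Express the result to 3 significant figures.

C = D/d = 50.0/8.6 = 5.8140; K_W = (4C−1)/(4C−4)+0.615/C = 1.2616; K_s = 1+0.5/C = 1.0860
F_a = (F_max−F_min)/2 = 312.5 N; F_m = (F_max+F_min)/2 = 747.5 N
τ_a = K_W·8F_aD/(πd³) = 1.2616 × 62.555 = 78.918 MPa
τ_m = K_s·8F_mD/(πd³) = 1.0860 × 149.63 = 162.5 MPa
Goodman: 1/n_f = τ_a/S_se + τ_m/S_su = 78.918/459 + 162.5/1140 = 0.17194 + 0.14254 = 0.31448
n_f = 1/0.31448 = 3.18

3.18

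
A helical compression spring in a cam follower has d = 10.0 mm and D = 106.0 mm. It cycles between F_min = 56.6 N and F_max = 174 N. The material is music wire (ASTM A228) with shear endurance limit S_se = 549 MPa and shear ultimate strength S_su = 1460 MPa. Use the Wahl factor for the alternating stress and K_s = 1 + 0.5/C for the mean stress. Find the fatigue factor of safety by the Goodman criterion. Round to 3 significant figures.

C = D/d = 106.0/10.0 = 10.6000; K_W = (4C−1)/(4C−4)+0.615/C = 1.1361; K_s = 1+0.5/C = 1.0472
F_a = (F_max−F_min)/2 = 58.7 N; F_m = (F_max+F_min)/2 = 115.3 N
τ_a = K_W·8F_aD/(πd³) = 1.1361 × 15.845 = 18.002 MPa
τ_m = K_s·8F_mD/(πd³) = 1.0472 × 31.123 = 32.591 MPa
Goodman: 1/n_f = τ_a/S_se + τ_m/S_su = 18.002/549 + 32.591/1460 = 0.03279 + 0.02232 = 0.055113
n_f = 1/0.055113 = 18.14

18.1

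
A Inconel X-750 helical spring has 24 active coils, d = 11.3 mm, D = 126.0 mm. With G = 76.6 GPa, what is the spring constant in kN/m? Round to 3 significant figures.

k = Gd⁴/(8D³N_a) = (76.6×10³ × 11.3⁴) / (8 × 126.0³ × 24)
  = 1.24894e+09 / 3.84072e+08 = 3.2518 N/mm

3.25 kN/m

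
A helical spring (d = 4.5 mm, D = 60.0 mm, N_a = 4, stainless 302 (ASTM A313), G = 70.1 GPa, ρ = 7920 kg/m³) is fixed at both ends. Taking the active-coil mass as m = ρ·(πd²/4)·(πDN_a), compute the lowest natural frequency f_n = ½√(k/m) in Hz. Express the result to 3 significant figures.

k = Gd⁴/(8D³N_a) = (70.1×10³)(4.5⁴)/(8·60.0³·4) = 4.1588 N/mm = 4158.8 N/m
Wire length L = πDN_a = π·60.0·4 = 753.98 mm
m = ρ·(πd²/4)·L = 7920 × 15.904×10⁻⁶ m² × 0.75398 m = 0.094973 kg
f_n = ½√(k/m) = 0.5·√(4158.8/0.094973) = 0.5·√(43789) = 104.63 Hz

105 Hz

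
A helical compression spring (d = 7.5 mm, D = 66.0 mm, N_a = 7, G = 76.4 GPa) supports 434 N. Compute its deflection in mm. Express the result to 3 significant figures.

k = Gd⁴/(8D³N_a) = (76.4×10³)(7.5⁴)/(8·66.0³·7) = 15.015 N/mm
δ = F/k = 434 / 15.015 = 28.905 mm

28.9 mm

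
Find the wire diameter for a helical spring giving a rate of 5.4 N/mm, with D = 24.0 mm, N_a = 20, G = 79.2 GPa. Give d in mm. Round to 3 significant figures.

3.50 mm

d = (8D³N_a·k / G)^(1/4) = (8·24.0³·20·5.4 / (79.2×10³))^0.25
  = (150.81)^0.25 = 3.5043 mm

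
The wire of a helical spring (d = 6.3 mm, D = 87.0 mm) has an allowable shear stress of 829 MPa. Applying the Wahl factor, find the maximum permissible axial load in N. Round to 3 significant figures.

C = D/d = 87.0/6.3 = 13.8095
K_W = (4C−1)/(4C−4) + 0.615/C = 54.238/51.238 + 0.0445 = 1.1031
τ_max = K·8FD/(πd³) → F_max = τ_allow·πd³/(8DK)
F_max = 829·π·6.3³/(8·87.0·1.1031) = 6.5122e+05/767.75 = 848.22 N

848 N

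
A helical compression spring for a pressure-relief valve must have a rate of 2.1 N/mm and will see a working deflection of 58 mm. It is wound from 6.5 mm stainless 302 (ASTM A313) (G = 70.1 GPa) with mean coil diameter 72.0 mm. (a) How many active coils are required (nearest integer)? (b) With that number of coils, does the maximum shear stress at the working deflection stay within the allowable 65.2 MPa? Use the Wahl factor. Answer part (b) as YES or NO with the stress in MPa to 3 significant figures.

(a) 20 coils; (b) NO, τ_max = 91.7 MPa

N_a = Gd⁴/(8D³k) = (70.1×10³)(6.5⁴)/(8·72.0³·2.1) = 19.96 → N_a = 20
Actual rate k = Gd⁴/(8D³·20) = 2.0953 N/mm
Working load F = kδ = 2.0953·58 = 121.53 N
C = 72.0/6.5 = 11.0769; K_W = (4C−1)/(4C−4)+0.615/C = 1.1299
τ_max = K_W·8FD/(πd³) = 1.1299·81.136 = 91.68 MPa
τ_max > 65.2 MPa → exceeds allowable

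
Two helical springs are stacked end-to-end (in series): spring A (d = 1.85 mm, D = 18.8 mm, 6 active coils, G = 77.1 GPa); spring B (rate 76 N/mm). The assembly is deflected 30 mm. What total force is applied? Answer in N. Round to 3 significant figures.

81.9 N

k_A = Gd⁴/(8D³N_a) = (77.1×10³)(1.85⁴)/(8·18.8³·6) = 2.8316 N/mm
Series: 1/k_eq = 1/2.8316 + 1/76 = 0.36632; k_eq = 2.7299 N/mm
F = k_eq·δ = 2.7299·30 = 81.896 N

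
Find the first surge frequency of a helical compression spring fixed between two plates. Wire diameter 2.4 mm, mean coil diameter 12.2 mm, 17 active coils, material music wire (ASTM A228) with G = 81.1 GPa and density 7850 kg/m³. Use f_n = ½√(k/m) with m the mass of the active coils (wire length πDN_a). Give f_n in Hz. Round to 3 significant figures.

343 Hz

k = Gd⁴/(8D³N_a) = (81.1×10³)(2.4⁴)/(8·12.2³·17) = 10.896 N/mm = 10896 N/m
Wire length L = πDN_a = π·12.2·17 = 651.57 mm
m = ρ·(πd²/4)·L = 7850 × 4.5239×10⁻⁶ m² × 0.65157 m = 0.023139 kg
f_n = ½√(k/m) = 0.5·√(10896/0.023139) = 0.5·√(4.7088e+05) = 343.1 Hz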